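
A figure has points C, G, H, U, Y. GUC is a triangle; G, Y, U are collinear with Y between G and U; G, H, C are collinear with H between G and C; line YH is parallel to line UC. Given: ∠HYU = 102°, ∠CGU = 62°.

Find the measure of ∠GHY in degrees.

∠GHY = 40°

1. ∠GYH = 78°  [linear pair at Y on GU]
2. ∠HGY = 62°  [Y on GU, H on GC]
3. ∠GHY = 40°  [△GYH]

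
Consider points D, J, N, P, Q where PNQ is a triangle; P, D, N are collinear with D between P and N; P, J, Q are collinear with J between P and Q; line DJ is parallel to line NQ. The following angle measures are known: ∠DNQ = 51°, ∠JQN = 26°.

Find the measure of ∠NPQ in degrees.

1. ∠PNQ = 51°  [D on ray NP]
2. ∠NQP = 26°  [J on ray QP]
3. ∠NPQ = 103°  [△PNQ]

∠NPQ = 103°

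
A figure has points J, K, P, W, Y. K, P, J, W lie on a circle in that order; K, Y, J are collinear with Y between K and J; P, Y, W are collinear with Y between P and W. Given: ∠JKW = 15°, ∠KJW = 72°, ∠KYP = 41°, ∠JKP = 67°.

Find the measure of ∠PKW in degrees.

∠PKW = 82°

1. ∠JPW = 15°  [same arc JW]
2. ∠JWP = 67°  [same arc PJ]
3. ∠PJW = 98°  [△PJW]
4. ∠PKW = 82°  [cyclic KPJW, opposite ∠K+∠J]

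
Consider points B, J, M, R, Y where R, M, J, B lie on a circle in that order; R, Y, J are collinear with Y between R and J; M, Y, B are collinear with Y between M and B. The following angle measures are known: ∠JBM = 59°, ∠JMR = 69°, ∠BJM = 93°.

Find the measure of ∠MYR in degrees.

1. ∠JRM = 59°  [same arc MJ]
2. ∠BMJ = 28°  [△MJB]
3. ∠MJR = 52°  [△RMJ]
4. ∠JYM = 100°  [△MYJ]
5. ∠MYR = 80°  [linear pair at Y on RJ]

∠MYR = 80°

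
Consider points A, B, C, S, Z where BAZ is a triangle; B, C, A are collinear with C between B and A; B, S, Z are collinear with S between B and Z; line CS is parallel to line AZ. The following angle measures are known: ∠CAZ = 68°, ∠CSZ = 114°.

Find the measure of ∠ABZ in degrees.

∠ABZ = 46°

1. ∠BAZ = 68°  [C on ray AB]
2. ∠BSC = 66°  [linear pair at S on BZ]
3. ∠BCS = 68°  [CS∥AZ, corresponding at C]
4. ∠CBS = 46°  [△BCS]
5. ∠ABZ = 46°  [C on BA, S on BZ]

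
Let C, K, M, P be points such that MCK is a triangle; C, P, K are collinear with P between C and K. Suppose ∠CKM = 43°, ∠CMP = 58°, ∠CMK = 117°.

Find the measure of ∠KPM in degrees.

∠KPM = 78°

1. ∠KCM = 20°  [△MCK]
2. ∠MCP = 20°  [P on ray CK]
3. ∠CPM = 102°  [△MCP]
4. ∠KPM = 78°  [linear pair at P on CK]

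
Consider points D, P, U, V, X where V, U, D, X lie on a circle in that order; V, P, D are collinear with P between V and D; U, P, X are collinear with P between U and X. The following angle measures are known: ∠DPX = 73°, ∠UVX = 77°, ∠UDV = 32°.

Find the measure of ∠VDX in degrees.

1. ∠UXV = 32°  [same arc VU]
2. ∠VUX = 71°  [△VUX]
3. ∠VDX = 71°  [same arc VX]

∠VDX = 71°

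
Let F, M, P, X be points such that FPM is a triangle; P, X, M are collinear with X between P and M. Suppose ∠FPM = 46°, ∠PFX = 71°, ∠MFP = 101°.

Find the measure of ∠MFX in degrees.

1. ∠FMP = 33°  [△FPM]
2. ∠FPX = 46°  [X on ray PM]
3. ∠FXP = 63°  [△FPX]
4. ∠FMX = 33°  [X on ray MP]
5. ∠FXM = 117°  [linear pair at X on PM]
6. ∠MFX = 30°  [△FXM]

∠MFX = 30°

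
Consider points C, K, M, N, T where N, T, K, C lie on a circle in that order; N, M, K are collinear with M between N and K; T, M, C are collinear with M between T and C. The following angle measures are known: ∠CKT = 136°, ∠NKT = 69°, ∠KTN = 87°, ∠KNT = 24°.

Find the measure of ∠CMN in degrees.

∠CMN = 91°

1. ∠NCT = 69°  [same arc NT]
2. ∠KCT = 24°  [same arc TK]
3. ∠CTK = 20°  [△TKC]
4. ∠CNK = 20°  [same arc KC]
5. ∠CMN = 91°  [△NMC]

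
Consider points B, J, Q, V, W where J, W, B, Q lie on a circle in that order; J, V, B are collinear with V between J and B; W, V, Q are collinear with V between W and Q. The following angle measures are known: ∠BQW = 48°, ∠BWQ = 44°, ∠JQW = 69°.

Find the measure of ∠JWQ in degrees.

1. ∠QBW = 88°  [△WBQ]
2. ∠QJW = 92°  [cyclic JWBQ, opposite ∠J+∠B]
3. ∠JWQ = 19°  [△JWQ]

∠JWQ = 19°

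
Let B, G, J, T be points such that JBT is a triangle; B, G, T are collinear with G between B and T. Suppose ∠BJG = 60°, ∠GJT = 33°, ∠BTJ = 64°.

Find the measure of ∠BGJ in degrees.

1. ∠GTJ = 64°  [G on ray TB]
2. ∠JGT = 83°  [△JGT]
3. ∠BGJ = 97°  [linear pair at G on BT]

∠BGJ = 97°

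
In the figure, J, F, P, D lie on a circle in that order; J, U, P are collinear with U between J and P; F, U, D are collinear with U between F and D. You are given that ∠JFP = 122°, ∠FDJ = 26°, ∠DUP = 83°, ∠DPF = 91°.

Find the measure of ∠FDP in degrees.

∠FDP = 32°

1. ∠FPJ = 26°  [same arc JF]
2. ∠FJP = 32°  [△JFP]
3. ∠FDP = 32°  [same arc FP]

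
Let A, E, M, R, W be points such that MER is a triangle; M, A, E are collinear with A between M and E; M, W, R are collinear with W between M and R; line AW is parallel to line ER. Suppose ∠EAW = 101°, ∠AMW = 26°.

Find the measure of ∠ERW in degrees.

∠ERW = 75°

1. ∠MAW = 79°  [linear pair at A on ME]
2. ∠AWM = 75°  [△MAW]
3. ∠AWR = 105°  [linear pair at W on MR]
4. ∠ERW = 75°  [AW∥ER, co-interior at R–W]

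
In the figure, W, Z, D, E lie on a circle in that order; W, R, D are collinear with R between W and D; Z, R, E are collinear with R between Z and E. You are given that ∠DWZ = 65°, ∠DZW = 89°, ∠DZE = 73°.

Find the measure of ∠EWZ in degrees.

1. ∠DEZ = 65°  [same arc ZD]
2. ∠EDZ = 42°  [△ZDE]
3. ∠EWZ = 138°  [cyclic WZDE, opposite ∠W+∠D]

∠EWZ = 138°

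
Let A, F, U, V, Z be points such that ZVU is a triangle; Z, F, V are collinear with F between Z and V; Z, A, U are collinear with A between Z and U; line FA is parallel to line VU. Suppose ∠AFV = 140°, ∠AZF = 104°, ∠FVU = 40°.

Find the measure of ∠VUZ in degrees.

1. ∠AFZ = 40°  [linear pair at F on ZV]
2. ∠FAZ = 36°  [△ZFA]
3. ∠VUZ = 36°  [FA∥VU, corresponding at A]

∠VUZ = 36°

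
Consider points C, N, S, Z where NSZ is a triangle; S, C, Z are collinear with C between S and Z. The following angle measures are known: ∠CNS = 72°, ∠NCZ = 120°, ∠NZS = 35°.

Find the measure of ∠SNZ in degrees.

1. ∠NCS = 60°  [linear pair at C on SZ]
2. ∠CSN = 48°  [△NSC]
3. ∠NSZ = 48°  [C on ray SZ]
4. ∠SNZ = 97°  [△NSZ]

∠SNZ = 97°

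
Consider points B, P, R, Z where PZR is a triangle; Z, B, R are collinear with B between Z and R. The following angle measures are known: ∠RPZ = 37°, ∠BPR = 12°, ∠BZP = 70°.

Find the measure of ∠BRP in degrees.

∠BRP = 73°

1. ∠PZR = 70°  [B on ray ZR]
2. ∠PRZ = 73°  [△PZR]
3. ∠BRP = 73°  [B on ray RZ]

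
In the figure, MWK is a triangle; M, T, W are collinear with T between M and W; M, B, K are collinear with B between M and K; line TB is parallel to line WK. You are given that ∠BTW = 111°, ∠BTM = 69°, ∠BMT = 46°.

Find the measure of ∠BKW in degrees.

∠BKW = 65°

1. ∠MBT = 65°  [△MTB]
2. ∠KBT = 115°  [linear pair at B on MK]
3. ∠BKW = 65°  [TB∥WK, co-interior at K–B]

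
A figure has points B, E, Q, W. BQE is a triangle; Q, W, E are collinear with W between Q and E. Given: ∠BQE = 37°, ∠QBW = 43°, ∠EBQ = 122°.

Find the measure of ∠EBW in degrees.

1. ∠BEQ = 21°  [△BQE]
2. ∠BQW = 37°  [W on ray QE]
3. ∠BWQ = 100°  [△BQW]
4. ∠BEW = 21°  [W on ray EQ]
5. ∠BWE = 80°  [linear pair at W on QE]
6. ∠EBW = 79°  [△BWE]

∠EBW = 79°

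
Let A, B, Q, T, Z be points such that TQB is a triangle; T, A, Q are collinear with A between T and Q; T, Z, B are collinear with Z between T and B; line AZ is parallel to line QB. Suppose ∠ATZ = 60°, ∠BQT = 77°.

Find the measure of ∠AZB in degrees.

1. ∠BTQ = 60°  [A on TQ, Z on TB]
2. ∠QBT = 43°  [△TQB]
3. ∠AZT = 43°  [AZ∥QB, corresponding at Z]
4. ∠AZB = 137°  [linear pair at Z on TB]

∠AZB = 137°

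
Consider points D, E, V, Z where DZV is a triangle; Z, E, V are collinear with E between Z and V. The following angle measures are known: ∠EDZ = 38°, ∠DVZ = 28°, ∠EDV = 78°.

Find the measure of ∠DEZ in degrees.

1. ∠DVE = 28°  [E on ray VZ]
2. ∠DEV = 74°  [△DEV]
3. ∠DEZ = 106°  [linear pair at E on ZV]

∠DEZ = 106°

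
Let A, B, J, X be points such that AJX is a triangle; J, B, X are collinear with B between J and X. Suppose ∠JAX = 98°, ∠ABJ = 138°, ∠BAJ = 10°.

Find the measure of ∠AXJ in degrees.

∠AXJ = 50°

1. ∠AJB = 32°  [△AJB]
2. ∠AJX = 32°  [B on ray JX]
3. ∠AXJ = 50°  [△AJX]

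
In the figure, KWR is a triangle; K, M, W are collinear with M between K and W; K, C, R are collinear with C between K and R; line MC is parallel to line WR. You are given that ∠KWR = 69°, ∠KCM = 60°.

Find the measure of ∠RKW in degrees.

1. ∠CMK = 69°  [MC∥WR, corresponding at M]
2. ∠CKM = 51°  [△KMC]
3. ∠RKW = 51°  [M on KW, C on KR]

∠RKW = 51°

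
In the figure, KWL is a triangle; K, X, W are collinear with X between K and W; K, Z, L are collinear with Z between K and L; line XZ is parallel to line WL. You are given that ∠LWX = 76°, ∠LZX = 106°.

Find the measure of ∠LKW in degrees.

1. ∠KWL = 76°  [X on ray WK]
2. ∠KZX = 74°  [linear pair at Z on KL]
3. ∠KXZ = 76°  [XZ∥WL, corresponding at X]
4. ∠XKZ = 30°  [△KXZ]
5. ∠LKW = 30°  [X on KW, Z on KL]

∠LKW = 30°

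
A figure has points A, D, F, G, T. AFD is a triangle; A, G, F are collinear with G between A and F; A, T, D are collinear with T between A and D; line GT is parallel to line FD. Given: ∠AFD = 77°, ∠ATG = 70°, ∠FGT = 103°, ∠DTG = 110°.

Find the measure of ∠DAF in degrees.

∠DAF = 33°

1. ∠AGT = 77°  [GT∥FD, corresponding at G]
2. ∠GAT = 33°  [△AGT]
3. ∠DAF = 33°  [G on AF, T on AD]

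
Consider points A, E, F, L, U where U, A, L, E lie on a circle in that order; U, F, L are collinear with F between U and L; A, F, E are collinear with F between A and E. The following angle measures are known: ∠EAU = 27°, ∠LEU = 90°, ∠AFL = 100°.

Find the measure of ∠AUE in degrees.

1. ∠ELU = 27°  [same arc UE]
2. ∠EUL = 63°  [△ULE]
3. ∠EFU = 100°  [vertical angles at F]
4. ∠AEU = 17°  [△UFE]
5. ∠AUE = 136°  [△UAE]

∠AUE = 136°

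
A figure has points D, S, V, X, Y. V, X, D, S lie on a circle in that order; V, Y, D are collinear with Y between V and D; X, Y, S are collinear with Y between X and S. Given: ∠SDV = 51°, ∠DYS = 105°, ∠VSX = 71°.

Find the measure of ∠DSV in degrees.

∠DSV = 95°

1. ∠SYV = 75°  [linear pair at Y on VD]
2. ∠DVS = 34°  [△VYS]
3. ∠DSV = 95°  [△VDS]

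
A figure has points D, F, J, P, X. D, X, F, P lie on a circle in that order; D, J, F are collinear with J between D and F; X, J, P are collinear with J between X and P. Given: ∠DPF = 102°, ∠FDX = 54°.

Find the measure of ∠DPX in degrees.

∠DPX = 48°

1. ∠DXF = 78°  [cyclic DXFP, opposite ∠X+∠P]
2. ∠DFX = 48°  [△DXF]
3. ∠DPX = 48°  [same arc DX]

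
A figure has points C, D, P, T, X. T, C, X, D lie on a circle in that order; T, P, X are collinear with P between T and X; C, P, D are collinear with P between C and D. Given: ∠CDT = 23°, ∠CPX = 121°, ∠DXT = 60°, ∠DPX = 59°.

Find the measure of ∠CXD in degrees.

1. ∠CXT = 23°  [same arc TC]
2. ∠DCX = 36°  [△CPX]
3. ∠CDX = 61°  [△XPD]
4. ∠CXD = 83°  [△CXD]

∠CXD = 83°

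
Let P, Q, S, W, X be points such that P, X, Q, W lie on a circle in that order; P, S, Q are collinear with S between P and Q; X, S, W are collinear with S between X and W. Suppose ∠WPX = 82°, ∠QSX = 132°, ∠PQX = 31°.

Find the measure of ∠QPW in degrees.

∠QPW = 17°

1. ∠PSW = 132°  [vertical angles at S]
2. ∠PWX = 31°  [same arc PX]
3. ∠QPW = 17°  [△PSW]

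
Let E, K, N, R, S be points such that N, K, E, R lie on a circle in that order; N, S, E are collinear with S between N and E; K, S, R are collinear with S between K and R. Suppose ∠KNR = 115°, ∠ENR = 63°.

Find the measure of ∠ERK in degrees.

∠ERK = 52°

1. ∠KER = 65°  [cyclic NKER, opposite ∠N+∠E]
2. ∠EKR = 63°  [same arc ER]
3. ∠ERK = 52°  [△KER]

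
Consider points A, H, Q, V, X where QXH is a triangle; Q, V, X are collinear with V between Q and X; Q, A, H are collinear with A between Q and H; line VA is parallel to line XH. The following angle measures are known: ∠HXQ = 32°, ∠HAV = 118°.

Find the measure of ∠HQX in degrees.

∠HQX = 86°

1. ∠AVQ = 32°  [VA∥XH, corresponding at V]
2. ∠QAV = 62°  [linear pair at A on QH]
3. ∠AQV = 86°  [△QVA]
4. ∠HQX = 86°  [V on QX, A on QH]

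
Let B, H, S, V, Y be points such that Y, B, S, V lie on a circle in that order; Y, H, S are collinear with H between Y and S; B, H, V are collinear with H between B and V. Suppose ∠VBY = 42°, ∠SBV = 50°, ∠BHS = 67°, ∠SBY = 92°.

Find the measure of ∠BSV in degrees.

1. ∠BSY = 63°  [△BHS]
2. ∠BYS = 25°  [△YBS]
3. ∠BVS = 25°  [same arc BS]
4. ∠BSV = 105°  [△BSV]

∠BSV = 105°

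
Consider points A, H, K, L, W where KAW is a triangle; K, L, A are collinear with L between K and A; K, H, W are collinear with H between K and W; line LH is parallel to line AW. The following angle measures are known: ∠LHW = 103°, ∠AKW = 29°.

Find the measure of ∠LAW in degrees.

∠LAW = 74°

1. ∠KHL = 77°  [linear pair at H on KW]
2. ∠HKL = 29°  [L on KA, H on KW]
3. ∠HLK = 74°  [△KLH]
4. ∠ALH = 106°  [linear pair at L on KA]
5. ∠LAW = 74°  [LH∥AW, co-interior at A–L]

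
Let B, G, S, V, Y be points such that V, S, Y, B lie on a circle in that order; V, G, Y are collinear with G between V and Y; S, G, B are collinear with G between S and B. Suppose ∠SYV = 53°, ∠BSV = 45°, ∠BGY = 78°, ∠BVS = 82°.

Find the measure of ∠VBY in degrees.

1. ∠SBV = 53°  [same arc VS]
2. ∠BYV = 45°  [same arc VB]
3. ∠BGV = 102°  [linear pair at G on VY]
4. ∠BVY = 25°  [△VGB]
5. ∠VBY = 110°  [△VYB]

∠VBY = 110°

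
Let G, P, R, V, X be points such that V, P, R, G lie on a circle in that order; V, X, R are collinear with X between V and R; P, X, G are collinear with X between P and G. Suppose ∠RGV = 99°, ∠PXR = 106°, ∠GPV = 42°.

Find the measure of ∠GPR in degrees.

1. ∠RPV = 81°  [cyclic VPRG, opposite ∠P+∠G]
2. ∠PXV = 74°  [linear pair at X on VR]
3. ∠PVR = 64°  [△VXP]
4. ∠PRV = 35°  [△VPR]
5. ∠GPR = 39°  [△PXR]

∠GPR = 39°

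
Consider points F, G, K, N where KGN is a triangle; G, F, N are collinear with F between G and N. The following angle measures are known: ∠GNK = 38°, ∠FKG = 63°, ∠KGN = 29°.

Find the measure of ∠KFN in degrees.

∠KFN = 92°

1. ∠FGK = 29°  [F on ray GN]
2. ∠GFK = 88°  [△KGF]
3. ∠KFN = 92°  [linear pair at F on GN]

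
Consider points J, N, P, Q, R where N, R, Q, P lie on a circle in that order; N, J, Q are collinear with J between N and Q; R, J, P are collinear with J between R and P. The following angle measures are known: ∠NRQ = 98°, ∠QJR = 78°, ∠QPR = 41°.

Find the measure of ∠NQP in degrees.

∠NQP = 37°

1. ∠NJP = 78°  [vertical angles at J]
2. ∠PJQ = 102°  [linear pair at J on NQ]
3. ∠NQP = 37°  [△QJP]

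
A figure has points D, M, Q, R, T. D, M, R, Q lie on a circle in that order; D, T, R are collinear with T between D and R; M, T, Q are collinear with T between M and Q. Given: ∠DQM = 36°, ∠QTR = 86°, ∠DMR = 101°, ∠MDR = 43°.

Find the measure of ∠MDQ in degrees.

1. ∠DTM = 86°  [vertical angles at T]
2. ∠DMQ = 51°  [△DTM]
3. ∠MDQ = 93°  [△DMQ]

∠MDQ = 93°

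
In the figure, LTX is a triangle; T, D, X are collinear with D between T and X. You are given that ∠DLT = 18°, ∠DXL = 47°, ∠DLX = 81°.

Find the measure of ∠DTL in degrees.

∠DTL = 34°

1. ∠LDX = 52°  [△LDX]
2. ∠LDT = 128°  [linear pair at D on TX]
3. ∠DTL = 34°  [△LTD]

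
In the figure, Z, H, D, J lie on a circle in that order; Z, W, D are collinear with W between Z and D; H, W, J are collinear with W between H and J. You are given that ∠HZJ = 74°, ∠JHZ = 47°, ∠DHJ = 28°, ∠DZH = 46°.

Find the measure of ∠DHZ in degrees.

1. ∠HJZ = 59°  [△ZHJ]
2. ∠HDZ = 59°  [same arc ZH]
3. ∠DHZ = 75°  [△ZHD]

∠DHZ = 75°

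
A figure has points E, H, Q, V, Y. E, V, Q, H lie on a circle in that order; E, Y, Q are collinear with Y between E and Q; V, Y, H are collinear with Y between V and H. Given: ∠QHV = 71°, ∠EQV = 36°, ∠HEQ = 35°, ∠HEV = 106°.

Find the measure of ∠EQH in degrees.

1. ∠EHV = 36°  [same arc EV]
2. ∠EVH = 38°  [△EVH]
3. ∠EQH = 38°  [same arc EH]

∠EQH = 38°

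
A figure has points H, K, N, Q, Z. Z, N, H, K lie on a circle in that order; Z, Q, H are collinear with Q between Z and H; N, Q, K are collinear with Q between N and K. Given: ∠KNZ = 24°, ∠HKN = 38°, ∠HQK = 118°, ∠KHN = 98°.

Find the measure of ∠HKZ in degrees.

∠HKZ = 112°

1. ∠KHZ = 24°  [same arc ZK]
2. ∠HNK = 44°  [△NHK]
3. ∠HZK = 44°  [same arc HK]
4. ∠HKZ = 112°  [△ZHK]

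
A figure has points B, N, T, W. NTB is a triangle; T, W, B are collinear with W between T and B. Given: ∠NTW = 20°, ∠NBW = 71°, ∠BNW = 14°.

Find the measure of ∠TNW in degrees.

1. ∠BWN = 95°  [△NWB]
2. ∠NWT = 85°  [linear pair at W on TB]
3. ∠TNW = 75°  [△NTW]

∠TNW = 75°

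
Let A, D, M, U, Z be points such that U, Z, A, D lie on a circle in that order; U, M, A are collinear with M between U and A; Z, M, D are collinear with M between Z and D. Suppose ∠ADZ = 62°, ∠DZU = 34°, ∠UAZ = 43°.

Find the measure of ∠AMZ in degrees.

1. ∠AUZ = 62°  [same arc ZA]
2. ∠UMZ = 84°  [△UMZ]
3. ∠AMZ = 96°  [linear pair at M on UA]

∠AMZ = 96°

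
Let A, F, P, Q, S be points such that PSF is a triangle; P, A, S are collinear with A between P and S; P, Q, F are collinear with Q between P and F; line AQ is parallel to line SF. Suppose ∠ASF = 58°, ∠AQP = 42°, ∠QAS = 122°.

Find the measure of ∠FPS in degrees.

1. ∠FSP = 58°  [A on ray SP]
2. ∠PFS = 42°  [AQ∥SF, corresponding at Q]
3. ∠FPS = 80°  [△PSF]

∠FPS = 80°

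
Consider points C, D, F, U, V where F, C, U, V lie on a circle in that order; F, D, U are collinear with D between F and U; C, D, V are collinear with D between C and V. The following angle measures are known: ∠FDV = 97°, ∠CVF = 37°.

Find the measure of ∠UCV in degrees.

1. ∠CDU = 97°  [vertical angles at D]
2. ∠CUF = 37°  [same arc FC]
3. ∠UCV = 46°  [△CDU]

∠UCV = 46°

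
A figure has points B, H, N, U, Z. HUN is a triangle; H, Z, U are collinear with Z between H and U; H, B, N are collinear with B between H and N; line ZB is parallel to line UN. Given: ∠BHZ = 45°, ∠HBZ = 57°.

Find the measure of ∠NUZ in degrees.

∠NUZ = 78°

1. ∠BZH = 78°  [△HZB]
2. ∠BZU = 102°  [linear pair at Z on HU]
3. ∠NUZ = 78°  [ZB∥UN, co-interior at U–Z]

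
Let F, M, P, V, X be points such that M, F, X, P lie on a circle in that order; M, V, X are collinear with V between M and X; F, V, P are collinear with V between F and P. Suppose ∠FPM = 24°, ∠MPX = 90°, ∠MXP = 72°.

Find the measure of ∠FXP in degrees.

∠FXP = 96°

1. ∠FXM = 24°  [same arc MF]
2. ∠MFX = 90°  [cyclic MFXP, opposite ∠F+∠P]
3. ∠PMX = 18°  [△MXP]
4. ∠FMX = 66°  [△MFX]
5. ∠PFX = 18°  [same arc XP]
6. ∠FPX = 66°  [same arc FX]
7. ∠FXP = 96°  [△FXP]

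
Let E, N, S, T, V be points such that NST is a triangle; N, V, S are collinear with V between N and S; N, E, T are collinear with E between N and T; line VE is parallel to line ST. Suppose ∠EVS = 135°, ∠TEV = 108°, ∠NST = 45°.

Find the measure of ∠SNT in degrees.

1. ∠EVN = 45°  [linear pair at V on NS]
2. ∠NEV = 72°  [linear pair at E on NT]
3. ∠ENV = 63°  [△NVE]
4. ∠SNT = 63°  [V on NS, E on NT]

∠SNT = 63°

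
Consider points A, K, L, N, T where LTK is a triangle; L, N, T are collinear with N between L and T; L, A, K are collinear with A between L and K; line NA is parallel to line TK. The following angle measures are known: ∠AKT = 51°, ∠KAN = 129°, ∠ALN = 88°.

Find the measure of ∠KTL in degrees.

∠KTL = 41°

1. ∠LKT = 51°  [A on ray KL]
2. ∠KLT = 88°  [N on LT, A on LK]
3. ∠KTL = 41°  [△LTK]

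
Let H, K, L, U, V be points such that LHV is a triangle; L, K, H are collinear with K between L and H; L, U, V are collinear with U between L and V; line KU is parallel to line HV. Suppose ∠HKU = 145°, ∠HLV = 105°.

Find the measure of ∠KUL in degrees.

∠KUL = 40°

1. ∠LKU = 35°  [linear pair at K on LH]
2. ∠KLU = 105°  [K on LH, U on LV]
3. ∠KUL = 40°  [△LKU]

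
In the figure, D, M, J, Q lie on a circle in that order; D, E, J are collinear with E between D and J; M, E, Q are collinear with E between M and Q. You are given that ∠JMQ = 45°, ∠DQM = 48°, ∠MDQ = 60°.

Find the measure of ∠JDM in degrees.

∠JDM = 15°

1. ∠MJQ = 120°  [cyclic DMJQ, opposite ∠D+∠J]
2. ∠JQM = 15°  [△MJQ]
3. ∠JDM = 15°  [same arc MJ]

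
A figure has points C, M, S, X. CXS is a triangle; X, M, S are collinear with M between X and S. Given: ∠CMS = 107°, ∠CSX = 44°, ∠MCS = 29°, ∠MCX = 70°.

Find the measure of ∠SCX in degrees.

∠SCX = 99°

1. ∠CMX = 73°  [linear pair at M on XS]
2. ∠CXM = 37°  [△CXM]
3. ∠CXS = 37°  [M on ray XS]
4. ∠SCX = 99°  [△CXS]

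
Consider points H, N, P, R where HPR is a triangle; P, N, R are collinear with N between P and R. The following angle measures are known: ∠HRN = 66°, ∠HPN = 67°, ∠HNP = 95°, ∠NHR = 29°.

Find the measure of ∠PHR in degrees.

∠PHR = 47°

1. ∠HRP = 66°  [N on ray RP]
2. ∠HPR = 67°  [N on ray PR]
3. ∠PHR = 47°  [△HPR]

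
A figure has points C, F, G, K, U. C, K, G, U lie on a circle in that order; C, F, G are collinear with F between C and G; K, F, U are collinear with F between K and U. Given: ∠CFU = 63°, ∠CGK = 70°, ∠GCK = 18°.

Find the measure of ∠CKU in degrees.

∠CKU = 45°

1. ∠GFK = 63°  [vertical angles at F]
2. ∠CFK = 117°  [linear pair at F on CG]
3. ∠CKU = 45°  [△CFK]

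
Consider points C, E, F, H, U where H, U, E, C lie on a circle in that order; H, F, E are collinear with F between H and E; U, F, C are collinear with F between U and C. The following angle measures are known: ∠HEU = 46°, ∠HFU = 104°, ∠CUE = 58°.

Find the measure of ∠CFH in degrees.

1. ∠HCU = 46°  [same arc HU]
2. ∠CHE = 58°  [same arc EC]
3. ∠CFH = 76°  [△HFC]

∠CFH = 76°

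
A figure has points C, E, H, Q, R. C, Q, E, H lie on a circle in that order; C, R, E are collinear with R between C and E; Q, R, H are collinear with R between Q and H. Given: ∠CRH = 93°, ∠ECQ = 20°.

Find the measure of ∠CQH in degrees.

1. ∠ERQ = 93°  [vertical angles at R]
2. ∠CRQ = 87°  [linear pair at R on CE]
3. ∠CQH = 73°  [△CRQ]

∠CQH = 73°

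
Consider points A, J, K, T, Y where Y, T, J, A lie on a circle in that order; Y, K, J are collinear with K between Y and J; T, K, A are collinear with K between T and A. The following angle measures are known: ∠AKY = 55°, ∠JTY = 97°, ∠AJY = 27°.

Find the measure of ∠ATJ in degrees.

∠ATJ = 70°

1. ∠JAY = 83°  [cyclic YTJA, opposite ∠T+∠A]
2. ∠AYJ = 70°  [△YJA]
3. ∠ATJ = 70°  [same arc JA]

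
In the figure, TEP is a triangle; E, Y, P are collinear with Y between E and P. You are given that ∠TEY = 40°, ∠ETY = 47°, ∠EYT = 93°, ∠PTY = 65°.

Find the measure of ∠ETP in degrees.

∠ETP = 112°

1. ∠PET = 40°  [Y on ray EP]
2. ∠PYT = 87°  [linear pair at Y on EP]
3. ∠TPY = 28°  [△TYP]
4. ∠EPT = 28°  [Y on ray PE]
5. ∠ETP = 112°  [△TEP]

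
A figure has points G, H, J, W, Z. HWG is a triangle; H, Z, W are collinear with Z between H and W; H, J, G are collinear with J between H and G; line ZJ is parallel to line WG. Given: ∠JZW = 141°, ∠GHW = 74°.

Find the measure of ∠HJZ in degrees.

1. ∠HZJ = 39°  [linear pair at Z on HW]
2. ∠JHZ = 74°  [Z on HW, J on HG]
3. ∠HJZ = 67°  [△HZJ]

∠HJZ = 67°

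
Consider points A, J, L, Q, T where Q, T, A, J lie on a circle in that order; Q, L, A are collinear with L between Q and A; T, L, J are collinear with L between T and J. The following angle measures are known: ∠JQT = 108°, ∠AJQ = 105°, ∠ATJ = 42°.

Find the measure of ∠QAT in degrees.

∠QAT = 39°

1. ∠JAT = 72°  [cyclic QTAJ, opposite ∠Q+∠A]
2. ∠ATQ = 75°  [cyclic QTAJ, opposite ∠T+∠J]
3. ∠AJT = 66°  [△TAJ]
4. ∠AQT = 66°  [same arc TA]
5. ∠QAT = 39°  [△QTA]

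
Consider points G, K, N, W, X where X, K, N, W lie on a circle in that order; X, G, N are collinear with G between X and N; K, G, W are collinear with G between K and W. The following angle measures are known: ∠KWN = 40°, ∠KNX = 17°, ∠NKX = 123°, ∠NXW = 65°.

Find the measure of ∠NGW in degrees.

∠NGW = 82°

1. ∠NWX = 57°  [cyclic XKNW, opposite ∠K+∠W]
2. ∠WNX = 58°  [△XNW]
3. ∠NGW = 82°  [△NGW]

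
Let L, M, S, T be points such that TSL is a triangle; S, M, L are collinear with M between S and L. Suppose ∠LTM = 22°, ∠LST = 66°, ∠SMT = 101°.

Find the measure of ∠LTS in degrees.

1. ∠LMT = 79°  [linear pair at M on SL]
2. ∠MLT = 79°  [△TML]
3. ∠SLT = 79°  [M on ray LS]
4. ∠LTS = 35°  [△TSL]

∠LTS = 35°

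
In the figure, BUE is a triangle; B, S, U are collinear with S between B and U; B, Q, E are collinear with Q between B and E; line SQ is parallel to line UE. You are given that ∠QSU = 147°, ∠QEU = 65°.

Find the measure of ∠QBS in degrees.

1. ∠BSQ = 33°  [linear pair at S on BU]
2. ∠BEU = 65°  [Q on ray EB]
3. ∠BUE = 33°  [SQ∥UE, corresponding at S]
4. ∠EBU = 82°  [△BUE]
5. ∠QBS = 82°  [S on BU, Q on BE]

∠QBS = 82°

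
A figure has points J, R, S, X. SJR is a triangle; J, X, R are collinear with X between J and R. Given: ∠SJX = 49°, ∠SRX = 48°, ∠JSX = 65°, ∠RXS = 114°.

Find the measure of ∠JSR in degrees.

1. ∠RJS = 49°  [X on ray JR]
2. ∠JRS = 48°  [X on ray RJ]
3. ∠JSR = 83°  [△SJR]

∠JSR = 83°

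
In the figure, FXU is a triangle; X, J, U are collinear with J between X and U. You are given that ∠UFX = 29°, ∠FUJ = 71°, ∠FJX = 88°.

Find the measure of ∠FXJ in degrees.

∠FXJ = 80°

1. ∠FUX = 71°  [J on ray UX]
2. ∠FXU = 80°  [△FXU]
3. ∠FXJ = 80°  [J on ray XU]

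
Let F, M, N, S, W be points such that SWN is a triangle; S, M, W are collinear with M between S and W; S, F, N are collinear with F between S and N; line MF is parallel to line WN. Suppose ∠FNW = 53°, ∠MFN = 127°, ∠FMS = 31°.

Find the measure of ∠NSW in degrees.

∠NSW = 96°

1. ∠SNW = 53°  [F on ray NS]
2. ∠NWS = 31°  [MF∥WN, corresponding at M]
3. ∠NSW = 96°  [△SWN]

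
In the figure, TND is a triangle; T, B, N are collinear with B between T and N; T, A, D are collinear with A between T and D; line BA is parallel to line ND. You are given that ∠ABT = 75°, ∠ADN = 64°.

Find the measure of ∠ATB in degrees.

1. ∠DNT = 75°  [BA∥ND, corresponding at B]
2. ∠NDT = 64°  [A on ray DT]
3. ∠DTN = 41°  [△TND]
4. ∠ATB = 41°  [B on TN, A on TD]

∠ATB = 41°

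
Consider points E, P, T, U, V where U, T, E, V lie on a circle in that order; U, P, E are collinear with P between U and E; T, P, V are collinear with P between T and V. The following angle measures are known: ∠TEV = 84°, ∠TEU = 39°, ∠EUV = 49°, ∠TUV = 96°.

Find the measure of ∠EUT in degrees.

1. ∠ETV = 49°  [same arc EV]
2. ∠EVT = 47°  [△TEV]
3. ∠EUT = 47°  [same arc TE]

∠EUT = 47°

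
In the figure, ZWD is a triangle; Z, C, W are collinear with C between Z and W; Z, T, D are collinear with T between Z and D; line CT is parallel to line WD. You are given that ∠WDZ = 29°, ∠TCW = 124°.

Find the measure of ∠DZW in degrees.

1. ∠CTZ = 29°  [CT∥WD, corresponding at T]
2. ∠TCZ = 56°  [linear pair at C on ZW]
3. ∠CZT = 95°  [△ZCT]
4. ∠DZW = 95°  [C on ZW, T on ZD]

∠DZW = 95°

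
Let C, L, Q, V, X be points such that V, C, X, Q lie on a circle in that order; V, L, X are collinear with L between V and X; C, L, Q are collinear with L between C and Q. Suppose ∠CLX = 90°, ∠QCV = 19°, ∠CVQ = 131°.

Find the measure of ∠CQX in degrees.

∠CQX = 71°

1. ∠QLV = 90°  [vertical angles at L]
2. ∠QXV = 19°  [same arc VQ]
3. ∠QLX = 90°  [linear pair at L on VX]
4. ∠CQX = 71°  [△XLQ]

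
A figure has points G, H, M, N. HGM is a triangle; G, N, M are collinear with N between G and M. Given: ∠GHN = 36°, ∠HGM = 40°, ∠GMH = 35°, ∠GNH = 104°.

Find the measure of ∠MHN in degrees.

∠MHN = 69°

1. ∠HMN = 35°  [N on ray MG]
2. ∠HNM = 76°  [linear pair at N on GM]
3. ∠MHN = 69°  [△HNM]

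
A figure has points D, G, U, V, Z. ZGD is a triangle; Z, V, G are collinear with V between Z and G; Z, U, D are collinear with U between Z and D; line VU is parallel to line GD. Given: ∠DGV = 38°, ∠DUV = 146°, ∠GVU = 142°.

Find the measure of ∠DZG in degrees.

1. ∠VUZ = 34°  [linear pair at U on ZD]
2. ∠UVZ = 38°  [linear pair at V on ZG]
3. ∠UZV = 108°  [△ZVU]
4. ∠DZG = 108°  [V on ZG, U on ZD]

∠DZG = 108°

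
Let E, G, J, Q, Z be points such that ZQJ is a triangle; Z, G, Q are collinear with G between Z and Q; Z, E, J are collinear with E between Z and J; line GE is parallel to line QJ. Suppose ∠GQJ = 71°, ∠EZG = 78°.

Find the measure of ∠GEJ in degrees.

∠GEJ = 149°

1. ∠JQZ = 71°  [G on ray QZ]
2. ∠JZQ = 78°  [G on ZQ, E on ZJ]
3. ∠QJZ = 31°  [△ZQJ]
4. ∠GEZ = 31°  [GE∥QJ, corresponding at E]
5. ∠GEJ = 149°  [linear pair at E on ZJ]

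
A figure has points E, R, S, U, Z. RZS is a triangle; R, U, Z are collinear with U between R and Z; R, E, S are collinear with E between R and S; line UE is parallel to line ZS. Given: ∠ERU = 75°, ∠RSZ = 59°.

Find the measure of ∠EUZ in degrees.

∠EUZ = 134°

1. ∠SRZ = 75°  [U on RZ, E on RS]
2. ∠RZS = 46°  [△RZS]
3. ∠EUR = 46°  [UE∥ZS, corresponding at U]
4. ∠EUZ = 134°  [linear pair at U on RZ]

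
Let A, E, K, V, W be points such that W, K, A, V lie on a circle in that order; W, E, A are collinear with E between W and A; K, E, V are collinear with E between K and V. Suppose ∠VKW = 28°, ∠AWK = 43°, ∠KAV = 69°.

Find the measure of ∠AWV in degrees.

1. ∠AVK = 43°  [same arc KA]
2. ∠AKV = 68°  [△KAV]
3. ∠AWV = 68°  [same arc AV]

∠AWV = 68°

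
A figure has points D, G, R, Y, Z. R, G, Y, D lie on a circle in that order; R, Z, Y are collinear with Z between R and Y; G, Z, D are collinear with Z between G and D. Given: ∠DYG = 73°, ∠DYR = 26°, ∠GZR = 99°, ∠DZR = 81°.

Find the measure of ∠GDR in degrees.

1. ∠DRG = 107°  [cyclic RGYD, opposite ∠R+∠Y]
2. ∠DGR = 26°  [same arc RD]
3. ∠GDR = 47°  [△RGD]

∠GDR = 47°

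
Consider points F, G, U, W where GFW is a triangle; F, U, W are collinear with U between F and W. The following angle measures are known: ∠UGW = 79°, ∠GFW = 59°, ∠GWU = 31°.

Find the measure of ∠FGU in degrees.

1. ∠GUW = 70°  [△GUW]
2. ∠GFU = 59°  [U on ray FW]
3. ∠FUG = 110°  [linear pair at U on FW]
4. ∠FGU = 11°  [△GFU]

∠FGU = 11°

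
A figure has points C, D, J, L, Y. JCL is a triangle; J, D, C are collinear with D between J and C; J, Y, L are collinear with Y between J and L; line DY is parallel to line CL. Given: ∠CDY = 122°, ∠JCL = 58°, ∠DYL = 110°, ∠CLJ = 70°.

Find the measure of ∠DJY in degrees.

∠DJY = 52°

1. ∠JDY = 58°  [linear pair at D on JC]
2. ∠DYJ = 70°  [linear pair at Y on JL]
3. ∠DJY = 52°  [△JDY]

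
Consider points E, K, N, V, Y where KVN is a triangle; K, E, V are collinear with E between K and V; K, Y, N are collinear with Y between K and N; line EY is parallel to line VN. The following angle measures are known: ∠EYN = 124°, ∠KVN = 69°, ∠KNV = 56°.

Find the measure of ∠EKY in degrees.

∠EKY = 55°

1. ∠EYK = 56°  [linear pair at Y on KN]
2. ∠KEY = 69°  [EY∥VN, corresponding at E]
3. ∠EKY = 55°  [△KEY]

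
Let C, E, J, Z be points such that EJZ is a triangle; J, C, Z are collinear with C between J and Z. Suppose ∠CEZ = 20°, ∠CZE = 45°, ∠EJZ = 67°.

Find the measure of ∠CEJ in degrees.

1. ∠ECZ = 115°  [△ECZ]
2. ∠CJE = 67°  [C on ray JZ]
3. ∠ECJ = 65°  [linear pair at C on JZ]
4. ∠CEJ = 48°  [△EJC]

∠CEJ = 48°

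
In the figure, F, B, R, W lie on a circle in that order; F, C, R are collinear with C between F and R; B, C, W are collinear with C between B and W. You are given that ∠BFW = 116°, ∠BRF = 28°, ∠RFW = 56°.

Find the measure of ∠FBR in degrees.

1. ∠BRW = 64°  [cyclic FBRW, opposite ∠F+∠R]
2. ∠RBW = 56°  [same arc RW]
3. ∠BWR = 60°  [△BRW]
4. ∠BFR = 60°  [same arc BR]
5. ∠FBR = 92°  [△FBR]

∠FBR = 92°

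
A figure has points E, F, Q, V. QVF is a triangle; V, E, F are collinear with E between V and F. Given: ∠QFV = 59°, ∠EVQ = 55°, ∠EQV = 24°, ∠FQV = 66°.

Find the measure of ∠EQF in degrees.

1. ∠EFQ = 59°  [E on ray FV]
2. ∠QEV = 101°  [△QVE]
3. ∠FEQ = 79°  [linear pair at E on VF]
4. ∠EQF = 42°  [△QEF]

∠EQF = 42°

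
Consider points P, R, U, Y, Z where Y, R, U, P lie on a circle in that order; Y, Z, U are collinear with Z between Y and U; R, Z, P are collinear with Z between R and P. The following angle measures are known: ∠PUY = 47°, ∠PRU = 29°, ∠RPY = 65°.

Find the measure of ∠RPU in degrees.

1. ∠PRY = 47°  [same arc YP]
2. ∠PYR = 68°  [△YRP]
3. ∠PUR = 112°  [cyclic YRUP, opposite ∠Y+∠U]
4. ∠RPU = 39°  [△RUP]

∠RPU = 39°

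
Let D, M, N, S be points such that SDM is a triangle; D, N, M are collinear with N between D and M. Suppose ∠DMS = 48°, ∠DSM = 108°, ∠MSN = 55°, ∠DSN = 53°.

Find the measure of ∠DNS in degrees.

∠DNS = 103°

1. ∠NMS = 48°  [N on ray MD]
2. ∠MNS = 77°  [△SNM]
3. ∠DNS = 103°  [linear pair at N on DM]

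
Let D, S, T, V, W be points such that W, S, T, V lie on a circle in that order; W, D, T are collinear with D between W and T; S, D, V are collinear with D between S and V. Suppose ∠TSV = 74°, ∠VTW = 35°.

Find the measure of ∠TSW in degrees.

1. ∠TWV = 74°  [same arc TV]
2. ∠TVW = 71°  [△WTV]
3. ∠TSW = 109°  [cyclic WSTV, opposite ∠S+∠V]

∠TSW = 109°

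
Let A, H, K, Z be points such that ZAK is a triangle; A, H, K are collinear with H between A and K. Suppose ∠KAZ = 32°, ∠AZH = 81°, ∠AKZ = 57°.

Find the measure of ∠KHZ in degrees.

1. ∠HAZ = 32°  [H on ray AK]
2. ∠AHZ = 67°  [△ZAH]
3. ∠KHZ = 113°  [linear pair at H on AK]

∠KHZ = 113°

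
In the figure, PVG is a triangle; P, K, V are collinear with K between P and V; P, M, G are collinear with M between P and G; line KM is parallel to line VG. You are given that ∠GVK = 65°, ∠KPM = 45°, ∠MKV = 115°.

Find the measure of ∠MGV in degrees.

1. ∠GVP = 65°  [K on ray VP]
2. ∠GPV = 45°  [K on PV, M on PG]
3. ∠PGV = 70°  [△PVG]
4. ∠MGV = 70°  [M on ray GP]

∠MGV = 70°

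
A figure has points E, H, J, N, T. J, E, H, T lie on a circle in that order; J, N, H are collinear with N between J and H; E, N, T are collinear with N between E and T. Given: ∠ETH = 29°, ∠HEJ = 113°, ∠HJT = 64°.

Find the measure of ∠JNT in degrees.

1. ∠EJH = 29°  [same arc EH]
2. ∠EHJ = 38°  [△JEH]
3. ∠ETJ = 38°  [same arc JE]
4. ∠JNT = 78°  [△JNT]

∠JNT = 78°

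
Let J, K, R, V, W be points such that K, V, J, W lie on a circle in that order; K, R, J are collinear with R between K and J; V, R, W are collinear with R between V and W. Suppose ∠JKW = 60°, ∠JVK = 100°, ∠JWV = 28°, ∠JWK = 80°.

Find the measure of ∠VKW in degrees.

∠VKW = 88°

1. ∠JVW = 60°  [same arc JW]
2. ∠VJW = 92°  [△VJW]
3. ∠VKW = 88°  [cyclic KVJW, opposite ∠K+∠J]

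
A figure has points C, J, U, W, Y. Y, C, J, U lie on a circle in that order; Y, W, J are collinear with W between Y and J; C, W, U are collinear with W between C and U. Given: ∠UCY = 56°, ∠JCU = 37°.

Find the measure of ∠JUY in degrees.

∠JUY = 87°

1. ∠UJY = 56°  [same arc YU]
2. ∠JYU = 37°  [same arc JU]
3. ∠JUY = 87°  [△YJU]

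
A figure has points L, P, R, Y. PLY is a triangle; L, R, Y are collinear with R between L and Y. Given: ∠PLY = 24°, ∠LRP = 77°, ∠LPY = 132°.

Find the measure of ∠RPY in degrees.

∠RPY = 53°

1. ∠LYP = 24°  [△PLY]
2. ∠PRY = 103°  [linear pair at R on LY]
3. ∠PYR = 24°  [R on ray YL]
4. ∠RPY = 53°  [△PRY]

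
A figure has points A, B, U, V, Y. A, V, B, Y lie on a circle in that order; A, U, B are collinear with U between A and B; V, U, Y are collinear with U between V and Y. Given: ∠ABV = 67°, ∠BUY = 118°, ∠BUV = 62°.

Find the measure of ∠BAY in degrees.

1. ∠AYV = 67°  [same arc AV]
2. ∠AUY = 62°  [linear pair at U on AB]
3. ∠BAY = 51°  [△AUY]

∠BAY = 51°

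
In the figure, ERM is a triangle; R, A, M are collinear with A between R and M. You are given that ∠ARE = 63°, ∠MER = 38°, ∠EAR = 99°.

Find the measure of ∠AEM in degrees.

1. ∠ERM = 63°  [A on ray RM]
2. ∠EMR = 79°  [△ERM]
3. ∠EAM = 81°  [linear pair at A on RM]
4. ∠AME = 79°  [A on ray MR]
5. ∠AEM = 20°  [△EAM]

∠AEM = 20°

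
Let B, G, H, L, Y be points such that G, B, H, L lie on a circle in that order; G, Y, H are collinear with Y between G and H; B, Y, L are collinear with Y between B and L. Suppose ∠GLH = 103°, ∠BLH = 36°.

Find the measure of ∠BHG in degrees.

1. ∠GBH = 77°  [cyclic GBHL, opposite ∠B+∠L]
2. ∠BGH = 36°  [same arc BH]
3. ∠BHG = 67°  [△GBH]

∠BHG = 67°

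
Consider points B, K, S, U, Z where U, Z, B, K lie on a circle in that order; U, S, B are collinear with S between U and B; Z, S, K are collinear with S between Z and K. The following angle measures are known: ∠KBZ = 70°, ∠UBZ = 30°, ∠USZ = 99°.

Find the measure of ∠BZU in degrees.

1. ∠KUZ = 110°  [cyclic UZBK, opposite ∠U+∠B]
2. ∠UKZ = 30°  [same arc UZ]
3. ∠KZU = 40°  [△UZK]
4. ∠BUZ = 41°  [△USZ]
5. ∠BZU = 109°  [△UZB]

∠BZU = 109°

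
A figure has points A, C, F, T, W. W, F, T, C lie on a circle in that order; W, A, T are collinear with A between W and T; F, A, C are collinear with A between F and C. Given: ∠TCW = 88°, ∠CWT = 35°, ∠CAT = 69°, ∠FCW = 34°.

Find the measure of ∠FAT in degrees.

∠FAT = 111°

1. ∠CFT = 35°  [same arc TC]
2. ∠FTW = 34°  [same arc WF]
3. ∠FAT = 111°  [△FAT]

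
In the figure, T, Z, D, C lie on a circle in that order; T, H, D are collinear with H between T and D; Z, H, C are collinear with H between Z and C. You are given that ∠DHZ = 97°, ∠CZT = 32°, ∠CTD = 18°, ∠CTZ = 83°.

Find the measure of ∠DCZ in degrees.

1. ∠CHT = 97°  [vertical angles at H]
2. ∠CDT = 32°  [same arc TC]
3. ∠CHD = 83°  [linear pair at H on TD]
4. ∠DCZ = 65°  [△DHC]

∠DCZ = 65°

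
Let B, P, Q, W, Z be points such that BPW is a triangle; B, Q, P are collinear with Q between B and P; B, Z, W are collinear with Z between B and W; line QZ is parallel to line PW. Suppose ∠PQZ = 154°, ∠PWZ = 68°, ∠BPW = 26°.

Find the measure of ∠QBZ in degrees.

∠QBZ = 86°

1. ∠BWP = 68°  [Z on ray WB]
2. ∠PBW = 86°  [△BPW]
3. ∠QBZ = 86°  [Q on BP, Z on BW]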